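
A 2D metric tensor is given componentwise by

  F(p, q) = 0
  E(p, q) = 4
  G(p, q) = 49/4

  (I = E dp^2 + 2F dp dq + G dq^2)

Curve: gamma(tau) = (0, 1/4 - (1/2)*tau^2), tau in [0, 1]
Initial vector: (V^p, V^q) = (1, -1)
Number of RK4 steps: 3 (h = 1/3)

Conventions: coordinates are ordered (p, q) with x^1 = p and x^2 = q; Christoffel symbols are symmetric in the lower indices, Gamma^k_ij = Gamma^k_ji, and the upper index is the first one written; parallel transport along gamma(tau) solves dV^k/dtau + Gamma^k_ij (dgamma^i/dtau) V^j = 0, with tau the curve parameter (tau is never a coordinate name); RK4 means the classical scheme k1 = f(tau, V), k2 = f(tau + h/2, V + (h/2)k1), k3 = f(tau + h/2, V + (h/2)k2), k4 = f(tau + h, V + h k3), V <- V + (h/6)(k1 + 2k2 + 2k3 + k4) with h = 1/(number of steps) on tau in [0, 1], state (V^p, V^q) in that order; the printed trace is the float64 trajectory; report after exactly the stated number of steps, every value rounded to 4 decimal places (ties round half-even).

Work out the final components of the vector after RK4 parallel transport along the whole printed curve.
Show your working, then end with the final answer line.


gamma'(tau) = (0, -tau); f(tau, V)^k = -Gamma^k_ij(gamma(tau)) gamma'^i(tau) V^j; h = 1/3; intermediate values shown to 6 dp
curve data and Christoffel symbols at the stage parameters:
  tau = 0.000000: gamma = (0.000000, 0.250000), gamma' = (0.000000, 0.000000); Gamma_ppp = 0.000000, Gamma_ppq = 0.000000, Gamma_pqq = 0.000000, Gamma_qpp = 0.000000, Gamma_qpq = 0.000000, Gamma_qqq = 0.000000
  tau = 0.166667: gamma = (0.000000, 0.236111), gamma' = (0.000000, -0.166667); Gamma_ppp = 0.000000, Gamma_ppq = 0.000000, Gamma_pqq = 0.000000, Gamma_qpp = 0.000000, Gamma_qpq = 0.000000, Gamma_qqq = 0.000000
  tau = 0.333333: gamma = (0.000000, 0.194444), gamma' = (0.000000, -0.333333); Gamma_ppp = 0.000000, Gamma_ppq = 0.000000, Gamma_pqq = 0.000000, Gamma_qpp = 0.000000, Gamma_qpq = 0.000000, Gamma_qqq = 0.000000
  tau = 0.500000: gamma = (0.000000, 0.125000), gamma' = (0.000000, -0.500000); Gamma_ppp = 0.000000, Gamma_ppq = 0.000000, Gamma_pqq = 0.000000, Gamma_qpp = 0.000000, Gamma_qpq = 0.000000, Gamma_qqq = 0.000000
  tau = 0.666667: gamma = (0.000000, 0.027778), gamma' = (0.000000, -0.666667); Gamma_ppp = 0.000000, Gamma_ppq = 0.000000, Gamma_pqq = 0.000000, Gamma_qpp = 0.000000, Gamma_qpq = 0.000000, Gamma_qqq = 0.000000
  tau = 0.833333: gamma = (0.000000, -0.097222), gamma' = (0.000000, -0.833333); Gamma_ppp = 0.000000, Gamma_ppq = 0.000000, Gamma_pqq = 0.000000, Gamma_qpp = 0.000000, Gamma_qpq = 0.000000, Gamma_qqq = 0.000000
  tau = 1.000000: gamma = (0.000000, -0.250000), gamma' = (0.000000, -1.000000); Gamma_ppp = 0.000000, Gamma_ppq = 0.000000, Gamma_pqq = 0.000000, Gamma_qpp = 0.000000, Gamma_qpq = 0.000000, Gamma_qqq = 0.000000
step 0: V^p = 1.0000, V^q = -1.0000
step 1: k1 = (0.000000, 0.000000), k2 = (0.000000, 0.000000), k3 = (0.000000, 0.000000), k4 = (0.000000, 0.000000); V <- V + (h/6)(k1 + 2k2 + 2k3 + k4): V^p = 1.0000, V^q = -1.0000
step 2: k1 = (0.000000, 0.000000), k2 = (0.000000, 0.000000), k3 = (0.000000, 0.000000), k4 = (0.000000, 0.000000); V <- V + (h/6)(k1 + 2k2 + 2k3 + k4): V^p = 1.0000, V^q = -1.0000
step 3: k1 = (0.000000, 0.000000), k2 = (0.000000, 0.000000), k3 = (0.000000, 0.000000), k4 = (0.000000, 0.000000); V <- V + (h/6)(k1 + 2k2 + 2k3 + k4): V^p = 1.0000, V^q = -1.0000

Answer: V^p = 1.0000, V^q = -1.0000


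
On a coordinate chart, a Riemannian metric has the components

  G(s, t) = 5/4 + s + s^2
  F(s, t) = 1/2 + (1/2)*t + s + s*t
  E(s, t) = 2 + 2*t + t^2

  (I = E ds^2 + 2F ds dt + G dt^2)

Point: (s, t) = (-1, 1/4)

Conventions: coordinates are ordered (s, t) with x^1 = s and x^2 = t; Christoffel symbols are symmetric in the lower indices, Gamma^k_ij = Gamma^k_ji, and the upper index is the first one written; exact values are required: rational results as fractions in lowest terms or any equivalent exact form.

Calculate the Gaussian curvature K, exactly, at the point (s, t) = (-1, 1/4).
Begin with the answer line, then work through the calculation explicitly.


Answer: K = -256/2025

E = 41/16, F = -5/8, G = 5/4, EG - F^2 = 45/16 at the point
E_s = 0, E_t = 5/2, F_s = 5/4, F_t = -1/2, G_s = -1, G_t = 0
E_tt = 2, F_st = 1, G_ss = 2
Evaluate Brioschi's two determinant matrices M1, M2 and divide by (EG - F^2)^2.
M1 = [[-E_tt/2 + F_st - G_ss/2, E_s/2, F_s - E_t/2], [F_t - G_s/2, E, F], [G_t/2, F, G]] = [[-1, 0, 0], [0, 41/16, -5/8], [0, -5/8, 5/4]]; det M1 = -45/16
M2 = [[0, E_t/2, G_s/2], [E_t/2, E, F], [G_s/2, F, G]] = [[0, 5/4, -1/2], [5/4, 41/16, -5/8], [-1/2, -5/8, 5/4]]; det M2 = -29/16
det M1 - det M2 = -1; K = -1 / (45/16)^2 = -256/2025


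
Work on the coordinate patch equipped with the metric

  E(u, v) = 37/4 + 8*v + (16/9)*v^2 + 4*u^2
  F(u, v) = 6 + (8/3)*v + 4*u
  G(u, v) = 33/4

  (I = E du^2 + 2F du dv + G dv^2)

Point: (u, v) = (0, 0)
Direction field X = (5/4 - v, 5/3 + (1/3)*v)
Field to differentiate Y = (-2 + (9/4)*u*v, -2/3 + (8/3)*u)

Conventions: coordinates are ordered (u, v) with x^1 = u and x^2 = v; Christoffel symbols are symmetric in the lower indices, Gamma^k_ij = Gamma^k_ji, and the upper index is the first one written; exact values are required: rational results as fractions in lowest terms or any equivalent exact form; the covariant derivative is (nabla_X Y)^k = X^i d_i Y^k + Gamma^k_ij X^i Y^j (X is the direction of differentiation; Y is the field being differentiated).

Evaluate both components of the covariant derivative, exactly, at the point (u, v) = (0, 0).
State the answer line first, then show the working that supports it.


Answer: (nabla_X Y)^u = -4664/1161, (nabla_X Y)^v = 7262/1161

E = 37/4, F = 6, G = 33/4 at the point
E_u = 0, E_v = 8, F_u = 4, F_v = 8/3, G_u = 0, G_v = 0
EG - F^2 = 645/16;  g^inv = (16/645) * [[33/4, -6], [-6, 37/4]]
first-kind symbols [ij,l] = (1/2)(d_i g_jl + d_j g_il - d_l g_ij): [uu,u] = E_u/2 = 0, [uu,v] = F_u - E_v/2 = 0, [uv,u] = E_v/2 = 4, [uv,v] = G_u/2 = 0, [vv,u] = F_v - G_u/2 = 8/3, [vv,v] = G_v/2 = 0
Gamma^u_ij = (G*[ij,u] - F*[ij,v])/(EG - F^2), Gamma^v_ij = (E*[ij,v] - F*[ij,u])/(EG - F^2)
Gamma_uuu = 0, Gamma_uuv = 176/215, Gamma_uvv = 352/645, Gamma_vuu = 0, Gamma_vuv = -128/215, Gamma_vvv = -256/645
X = (5/4, 5/3), Y = (-2, -2/3) at the point


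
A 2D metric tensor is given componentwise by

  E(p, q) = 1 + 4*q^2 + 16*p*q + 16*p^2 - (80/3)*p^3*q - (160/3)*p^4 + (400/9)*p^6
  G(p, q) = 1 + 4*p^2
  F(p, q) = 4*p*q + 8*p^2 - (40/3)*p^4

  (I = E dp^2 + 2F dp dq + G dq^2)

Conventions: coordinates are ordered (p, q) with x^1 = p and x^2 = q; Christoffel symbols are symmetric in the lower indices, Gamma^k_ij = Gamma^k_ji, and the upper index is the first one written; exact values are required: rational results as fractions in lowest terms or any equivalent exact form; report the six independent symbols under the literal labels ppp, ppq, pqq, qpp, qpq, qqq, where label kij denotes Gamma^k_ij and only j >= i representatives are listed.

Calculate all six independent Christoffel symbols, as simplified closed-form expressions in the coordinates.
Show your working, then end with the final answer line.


E = 1 + 4*q^2 + 16*p*q + 16*p^2 - (80/3)*p^3*q - (160/3)*p^4 + (400/9)*p^6; F = 4*p*q + 8*p^2 - (40/3)*p^4; G = 1 + 4*p^2
Gamma^k_ij = (1/2) g^{kl} (d_i g_jl + d_j g_il - d_l g_ij), with g^inv = (1/(EG-F^2)) [[G, -F], [-F, E]]
first partials: E_p = 16*q + 32*p - 80*p^2*q - (640/3)*p^3 + (800/3)*p^5, E_q = 8*q + 16*p - (80/3)*p^3, F_p = 4*q + 16*p - (160/3)*p^3, F_q = 4*p, G_p = 8*p, G_q = 0
D = EG - F^2 = 1 + 4*q^2 + 16*p*q + 20*p^2 - (80/3)*p^3*q - (160/3)*p^4 + (400/9)*p^6
expanded: Gamma^p_pp = (G E_p - 2F F_p + F E_q)/(2D), Gamma^p_pq = (G E_q - F G_p)/(2D), Gamma^p_qq = (2G F_q - G G_p - F G_q)/(2D), Gamma^q_pp = (2E F_p - E E_q - F E_p)/(2D), Gamma^q_pq = (E G_p - F E_q)/(2D), Gamma^q_qq = (E G_q - 2F F_q + F G_p)/(2D); substitute and cancel common factors

Answer: Gamma_ppp = (1200*p^5 - 960*p^3 - 360*p^2*q + 144*p + 72*q)/(400*p^6 - 480*p^4 - 240*p^3*q + 180*p^2 + 144*p*q + 36*q^2 + 9), Gamma_ppq = (-120*p^3 + 72*p + 36*q)/(400*p^6 - 480*p^4 - 240*p^3*q + 180*p^2 + 144*p*q + 36*q^2 + 9), Gamma_pqq = 0, Gamma_qpp = (-360*p^3 + 72*p)/(400*p^6 - 480*p^4 - 240*p^3*q + 180*p^2 + 144*p*q + 36*q^2 + 9), Gamma_qpq = 36*p/(400*p^6 - 480*p^4 - 240*p^3*q + 180*p^2 + 144*p*q + 36*q^2 + 9), Gamma_qqq = 0


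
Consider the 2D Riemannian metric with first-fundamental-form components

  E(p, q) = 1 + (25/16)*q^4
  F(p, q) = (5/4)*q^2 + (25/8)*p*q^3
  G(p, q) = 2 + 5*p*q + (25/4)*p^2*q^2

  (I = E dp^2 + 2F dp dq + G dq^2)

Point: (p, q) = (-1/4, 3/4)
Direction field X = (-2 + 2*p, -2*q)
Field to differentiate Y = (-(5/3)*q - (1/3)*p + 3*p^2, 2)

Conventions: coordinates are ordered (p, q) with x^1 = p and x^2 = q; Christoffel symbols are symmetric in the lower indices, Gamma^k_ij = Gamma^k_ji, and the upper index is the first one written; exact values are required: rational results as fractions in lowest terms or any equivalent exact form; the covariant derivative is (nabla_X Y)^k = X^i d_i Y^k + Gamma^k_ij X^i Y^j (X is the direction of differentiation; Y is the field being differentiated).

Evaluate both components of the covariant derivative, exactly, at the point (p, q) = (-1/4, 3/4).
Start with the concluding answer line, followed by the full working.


Answer: (nabla_X Y)^p = 113630/21831, (nabla_X Y)^q = -20655/14554

E = 6121/4096, F = 765/2048, G = 1313/1024 at the point
E_p = 0, E_q = 675/256, F_p = 675/512, F_q = 285/512, G_p = 255/128, G_q = -85/128
EG - F^2 = 7277/4096;  g^inv = (4096/7277) * [[1313/1024, -765/2048], [-765/2048, 6121/4096]]
first-kind symbols [ij,l] = (1/2)(d_i g_jl + d_j g_il - d_l g_ij): [pp,p] = E_p/2 = 0, [pp,q] = F_p - E_q/2 = 0, [pq,p] = E_q/2 = 675/512, [pq,q] = G_p/2 = 255/256, [qq,p] = F_q - G_p/2 = -225/512, [qq,q] = G_q/2 = -85/256
Gamma^p_ij = (G*[ij,p] - F*[ij,q])/(EG - F^2), Gamma^q_ij = (E*[ij,q] - F*[ij,p])/(EG - F^2)
Gamma_ppp = 0, Gamma_ppq = 5400/7277, Gamma_pqq = -1800/7277, Gamma_qpp = 0, Gamma_qpq = 4080/7277, Gamma_qqq = -1360/7277
X = (-5/2, -3/2), Y = (-47/48, 2) at the point


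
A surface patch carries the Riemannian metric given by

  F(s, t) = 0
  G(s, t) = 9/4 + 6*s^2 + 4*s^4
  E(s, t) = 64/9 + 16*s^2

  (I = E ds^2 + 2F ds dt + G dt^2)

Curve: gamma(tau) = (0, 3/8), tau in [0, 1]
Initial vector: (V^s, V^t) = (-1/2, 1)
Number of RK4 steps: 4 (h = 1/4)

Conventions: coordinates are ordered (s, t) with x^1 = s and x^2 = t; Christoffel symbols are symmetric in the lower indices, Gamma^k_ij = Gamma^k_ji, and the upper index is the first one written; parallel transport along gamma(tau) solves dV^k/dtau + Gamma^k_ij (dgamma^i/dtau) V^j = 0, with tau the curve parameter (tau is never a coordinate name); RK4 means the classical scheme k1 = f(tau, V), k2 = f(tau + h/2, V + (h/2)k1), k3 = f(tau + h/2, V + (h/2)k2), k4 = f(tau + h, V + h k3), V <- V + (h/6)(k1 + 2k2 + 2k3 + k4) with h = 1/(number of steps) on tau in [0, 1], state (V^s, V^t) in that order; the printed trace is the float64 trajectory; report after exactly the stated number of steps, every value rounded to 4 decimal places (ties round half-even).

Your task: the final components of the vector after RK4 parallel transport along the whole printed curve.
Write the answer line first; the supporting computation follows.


Answer: V^s = -0.5000, V^t = 1.0000

gamma'(tau) = (0, 0); f(tau, V)^k = -Gamma^k_ij(gamma(tau)) gamma'^i(tau) V^j; h = 1/4; intermediate values shown to 6 dp
curve data and Christoffel symbols at the stage parameters:
  tau = 0.000000: gamma = (0.000000, 0.375000), gamma' = (0.000000, 0.000000); Gamma_sss = 0.000000, Gamma_sst = 0.000000, Gamma_stt = 0.000000, Gamma_tss = 0.000000, Gamma_tst = 0.000000, Gamma_ttt = 0.000000
  tau = 0.125000: gamma = (0.000000, 0.375000), gamma' = (0.000000, 0.000000); Gamma_sss = 0.000000, Gamma_sst = 0.000000, Gamma_stt = 0.000000, Gamma_tss = 0.000000, Gamma_tst = 0.000000, Gamma_ttt = 0.000000
  tau = 0.250000: gamma = (0.000000, 0.375000), gamma' = (0.000000, 0.000000); Gamma_sss = 0.000000, Gamma_sst = 0.000000, Gamma_stt = 0.000000, Gamma_tss = 0.000000, Gamma_tst = 0.000000, Gamma_ttt = 0.000000
  tau = 0.375000: gamma = (0.000000, 0.375000), gamma' = (0.000000, 0.000000); Gamma_sss = 0.000000, Gamma_sst = 0.000000, Gamma_stt = 0.000000, Gamma_tss = 0.000000, Gamma_tst = 0.000000, Gamma_ttt = 0.000000
  tau = 0.500000: gamma = (0.000000, 0.375000), gamma' = (0.000000, 0.000000); Gamma_sss = 0.000000, Gamma_sst = 0.000000, Gamma_stt = 0.000000, Gamma_tss = 0.000000, Gamma_tst = 0.000000, Gamma_ttt = 0.000000
  tau = 0.625000: gamma = (0.000000, 0.375000), gamma' = (0.000000, 0.000000); Gamma_sss = 0.000000, Gamma_sst = 0.000000, Gamma_stt = 0.000000, Gamma_tss = 0.000000, Gamma_tst = 0.000000, Gamma_ttt = 0.000000
  tau = 0.750000: gamma = (0.000000, 0.375000), gamma' = (0.000000, 0.000000); Gamma_sss = 0.000000, Gamma_sst = 0.000000, Gamma_stt = 0.000000, Gamma_tss = 0.000000, Gamma_tst = 0.000000, Gamma_ttt = 0.000000
  tau = 0.875000: gamma = (0.000000, 0.375000), gamma' = (0.000000, 0.000000); Gamma_sss = 0.000000, Gamma_sst = 0.000000, Gamma_stt = 0.000000, Gamma_tss = 0.000000, Gamma_tst = 0.000000, Gamma_ttt = 0.000000
  tau = 1.000000: gamma = (0.000000, 0.375000), gamma' = (0.000000, 0.000000); Gamma_sss = 0.000000, Gamma_sst = 0.000000, Gamma_stt = 0.000000, Gamma_tss = 0.000000, Gamma_tst = 0.000000, Gamma_ttt = 0.000000
step 0: V^s = -0.5000, V^t = 1.0000
step 1: k1 = (0.000000, 0.000000), k2 = (0.000000, 0.000000), k3 = (0.000000, 0.000000), k4 = (0.000000, 0.000000); V <- V + (h/6)(k1 + 2k2 + 2k3 + k4): V^s = -0.5000, V^t = 1.0000
step 2: k1 = (0.000000, 0.000000), k2 = (0.000000, 0.000000), k3 = (0.000000, 0.000000), k4 = (0.000000, 0.000000); V <- V + (h/6)(k1 + 2k2 + 2k3 + k4): V^s = -0.5000, V^t = 1.0000
step 3: k1 = (0.000000, 0.000000), k2 = (0.000000, 0.000000), k3 = (0.000000, 0.000000), k4 = (0.000000, 0.000000); V <- V + (h/6)(k1 + 2k2 + 2k3 + k4): V^s = -0.5000, V^t = 1.0000
step 4: k1 = (0.000000, 0.000000), k2 = (0.000000, 0.000000), k3 = (0.000000, 0.000000), k4 = (0.000000, 0.000000); V <- V + (h/6)(k1 + 2k2 + 2k3 + k4): V^s = -0.5000, V^t = 1.0000


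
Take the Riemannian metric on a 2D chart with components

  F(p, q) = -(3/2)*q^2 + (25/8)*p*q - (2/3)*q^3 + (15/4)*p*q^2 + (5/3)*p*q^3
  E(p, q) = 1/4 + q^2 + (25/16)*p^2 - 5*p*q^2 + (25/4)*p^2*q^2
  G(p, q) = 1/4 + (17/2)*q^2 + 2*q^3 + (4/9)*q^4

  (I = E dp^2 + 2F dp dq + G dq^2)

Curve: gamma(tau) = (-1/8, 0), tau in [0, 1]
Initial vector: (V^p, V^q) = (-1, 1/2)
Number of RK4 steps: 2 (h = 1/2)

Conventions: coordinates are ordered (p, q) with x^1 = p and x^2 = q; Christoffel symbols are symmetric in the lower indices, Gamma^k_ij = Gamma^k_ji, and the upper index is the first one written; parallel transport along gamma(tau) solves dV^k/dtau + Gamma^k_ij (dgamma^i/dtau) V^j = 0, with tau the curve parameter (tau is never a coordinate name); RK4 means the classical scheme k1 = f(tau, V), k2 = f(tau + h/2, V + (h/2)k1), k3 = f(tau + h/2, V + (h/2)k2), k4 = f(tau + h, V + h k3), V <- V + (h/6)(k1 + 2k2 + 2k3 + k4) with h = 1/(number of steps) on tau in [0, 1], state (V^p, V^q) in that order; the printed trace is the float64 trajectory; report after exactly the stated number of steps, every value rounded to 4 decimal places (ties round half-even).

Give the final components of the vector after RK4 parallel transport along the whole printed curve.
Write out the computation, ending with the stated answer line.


gamma'(tau) = (0, 0); f(tau, V)^k = -Gamma^k_ij(gamma(tau)) gamma'^i(tau) V^j; h = 1/2; intermediate values shown to 6 dp
curve data and Christoffel symbols at the stage parameters:
  tau = 0.000000: gamma = (-0.125000, 0.000000), gamma' = (0.000000, 0.000000); Gamma_ppp = -0.711744, Gamma_ppq = 0.000000, Gamma_pqq = -1.423488, Gamma_qpp = 0.000000, Gamma_qpq = 0.000000, Gamma_qqq = 0.000000
  tau = 0.250000: gamma = (-0.125000, 0.000000), gamma' = (0.000000, 0.000000); Gamma_ppp = -0.711744, Gamma_ppq = 0.000000, Gamma_pqq = -1.423488, Gamma_qpp = 0.000000, Gamma_qpq = 0.000000, Gamma_qqq = 0.000000
  tau = 0.500000: gamma = (-0.125000, 0.000000), gamma' = (0.000000, 0.000000); Gamma_ppp = -0.711744, Gamma_ppq = 0.000000, Gamma_pqq = -1.423488, Gamma_qpp = 0.000000, Gamma_qpq = 0.000000, Gamma_qqq = 0.000000
  tau = 0.750000: gamma = (-0.125000, 0.000000), gamma' = (0.000000, 0.000000); Gamma_ppp = -0.711744, Gamma_ppq = 0.000000, Gamma_pqq = -1.423488, Gamma_qpp = 0.000000, Gamma_qpq = 0.000000, Gamma_qqq = 0.000000
  tau = 1.000000: gamma = (-0.125000, 0.000000), gamma' = (0.000000, 0.000000); Gamma_ppp = -0.711744, Gamma_ppq = 0.000000, Gamma_pqq = -1.423488, Gamma_qpp = 0.000000, Gamma_qpq = 0.000000, Gamma_qqq = 0.000000
step 0: V^p = -1.0000, V^q = 0.5000
step 1: k1 = (0.000000, 0.000000), k2 = (0.000000, 0.000000), k3 = (0.000000, 0.000000), k4 = (0.000000, 0.000000); V <- V + (h/6)(k1 + 2k2 + 2k3 + k4): V^p = -1.0000, V^q = 0.5000
step 2: k1 = (0.000000, 0.000000), k2 = (0.000000, 0.000000), k3 = (0.000000, 0.000000), k4 = (0.000000, 0.000000); V <- V + (h/6)(k1 + 2k2 + 2k3 + k4): V^p = -1.0000, V^q = 0.5000

Answer: V^p = -1.0000, V^q = 0.5000


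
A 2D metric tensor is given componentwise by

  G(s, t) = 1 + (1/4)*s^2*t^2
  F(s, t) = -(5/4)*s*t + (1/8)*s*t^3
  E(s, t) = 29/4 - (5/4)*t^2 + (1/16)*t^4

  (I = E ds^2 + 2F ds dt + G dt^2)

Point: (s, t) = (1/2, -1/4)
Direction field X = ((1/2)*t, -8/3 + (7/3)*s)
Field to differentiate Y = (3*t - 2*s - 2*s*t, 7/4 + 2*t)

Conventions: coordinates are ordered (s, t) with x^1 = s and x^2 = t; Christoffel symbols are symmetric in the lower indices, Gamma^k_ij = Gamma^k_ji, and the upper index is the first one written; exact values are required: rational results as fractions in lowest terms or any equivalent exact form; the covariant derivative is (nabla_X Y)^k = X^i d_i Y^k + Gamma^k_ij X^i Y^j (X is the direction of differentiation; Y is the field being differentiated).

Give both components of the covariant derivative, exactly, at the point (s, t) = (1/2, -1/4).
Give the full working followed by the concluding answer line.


E = 29377/4096, F = 159/1024, G = 257/256 at the point
E_s = 0, E_t = 159/256, F_s = 159/512, F_t = -157/256, G_s = 1/64, G_t = -1/32
EG - F^2 = 29393/4096;  g^inv = (4096/29393) * [[257/256, -159/1024], [-159/1024, 29377/4096]]
first-kind symbols [ij,l] = (1/2)(d_i g_jl + d_j g_il - d_l g_ij): [ss,s] = E_s/2 = 0, [ss,t] = F_s - E_t/2 = 0, [st,s] = E_t/2 = 159/512, [st,t] = G_s/2 = 1/128, [tt,s] = F_t - G_s/2 = -159/256, [tt,t] = G_t/2 = -1/64
Gamma^s_ij = (G*[ij,s] - F*[ij,t])/(EG - F^2), Gamma^t_ij = (E*[ij,t] - F*[ij,s])/(EG - F^2)
Gamma_sss = 0, Gamma_sst = 1272/29393, Gamma_stt = -2544/29393, Gamma_tss = 0, Gamma_tst = 32/29393, Gamma_ttt = -64/29393
X = (-1/8, -3/2), Y = (-3/2, 5/4) at the point

Answer: (nabla_X Y)^s = -70809/27664, (nabla_X Y)^t = -5176/1729


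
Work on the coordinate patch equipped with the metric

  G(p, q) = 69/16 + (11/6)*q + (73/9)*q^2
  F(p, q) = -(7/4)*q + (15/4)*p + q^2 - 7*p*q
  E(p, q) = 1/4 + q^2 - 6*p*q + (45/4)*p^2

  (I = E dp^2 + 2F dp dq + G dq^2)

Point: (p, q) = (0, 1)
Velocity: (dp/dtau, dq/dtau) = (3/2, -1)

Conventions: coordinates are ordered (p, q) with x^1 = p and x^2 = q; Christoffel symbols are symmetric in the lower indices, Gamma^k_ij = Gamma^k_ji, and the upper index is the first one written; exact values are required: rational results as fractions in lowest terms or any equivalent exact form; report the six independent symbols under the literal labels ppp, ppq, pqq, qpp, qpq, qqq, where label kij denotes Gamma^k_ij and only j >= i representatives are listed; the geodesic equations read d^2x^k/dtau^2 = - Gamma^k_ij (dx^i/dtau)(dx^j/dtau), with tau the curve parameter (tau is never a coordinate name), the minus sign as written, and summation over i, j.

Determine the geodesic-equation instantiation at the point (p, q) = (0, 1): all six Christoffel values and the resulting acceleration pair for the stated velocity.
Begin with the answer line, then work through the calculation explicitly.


Answer: Gamma_ppp = -26472/9941, Gamma_ppq = 8212/9941, Gamma_pqq = 5953/9941, Gamma_qpp = -4356/9941, Gamma_qpq = 432/9941, Gamma_qqq = 6608/9941; accelerations (d^2p/dtau^2, d^2q/dtau^2) = (78245/9941, 4489/9941)

E = 5/4, F = -3/4, G = 2053/144 at the point
E_p = -6, E_q = 2, F_p = -13/4, F_q = 1/4, G_p = 0, G_q = 325/18
EG - F^2 = 9941/576;  g^inv = (576/9941) * [[2053/144, 3/4], [3/4, 5/4]]
first-kind symbols [ij,l] = (1/2)(d_i g_jl + d_j g_il - d_l g_ij): [pp,p] = E_p/2 = -3, [pp,q] = F_p - E_q/2 = -17/4, [pq,p] = E_q/2 = 1, [pq,q] = G_p/2 = 0, [qq,p] = F_q - G_p/2 = 1/4, [qq,q] = G_q/2 = 325/36
Gamma^p_ij = (G*[ij,p] - F*[ij,q])/(EG - F^2), Gamma^q_ij = (E*[ij,q] - F*[ij,p])/(EG - F^2)
Gamma_ppp = -26472/9941, Gamma_ppq = 8212/9941, Gamma_pqq = 5953/9941, Gamma_qpp = -4356/9941, Gamma_qpq = 432/9941, Gamma_qqq = 6608/9941
d^2p/dtau^2 = -(Gamma_ppp*(3/2)^2 + 2*Gamma_ppq*(3/2)*(-1) + Gamma_pqq*(-1)^2) = 78245/9941
d^2q/dtau^2 = -(Gamma_qpp*(3/2)^2 + 2*Gamma_qpq*(3/2)*(-1) + Gamma_qqq*(-1)^2) = 4489/9941


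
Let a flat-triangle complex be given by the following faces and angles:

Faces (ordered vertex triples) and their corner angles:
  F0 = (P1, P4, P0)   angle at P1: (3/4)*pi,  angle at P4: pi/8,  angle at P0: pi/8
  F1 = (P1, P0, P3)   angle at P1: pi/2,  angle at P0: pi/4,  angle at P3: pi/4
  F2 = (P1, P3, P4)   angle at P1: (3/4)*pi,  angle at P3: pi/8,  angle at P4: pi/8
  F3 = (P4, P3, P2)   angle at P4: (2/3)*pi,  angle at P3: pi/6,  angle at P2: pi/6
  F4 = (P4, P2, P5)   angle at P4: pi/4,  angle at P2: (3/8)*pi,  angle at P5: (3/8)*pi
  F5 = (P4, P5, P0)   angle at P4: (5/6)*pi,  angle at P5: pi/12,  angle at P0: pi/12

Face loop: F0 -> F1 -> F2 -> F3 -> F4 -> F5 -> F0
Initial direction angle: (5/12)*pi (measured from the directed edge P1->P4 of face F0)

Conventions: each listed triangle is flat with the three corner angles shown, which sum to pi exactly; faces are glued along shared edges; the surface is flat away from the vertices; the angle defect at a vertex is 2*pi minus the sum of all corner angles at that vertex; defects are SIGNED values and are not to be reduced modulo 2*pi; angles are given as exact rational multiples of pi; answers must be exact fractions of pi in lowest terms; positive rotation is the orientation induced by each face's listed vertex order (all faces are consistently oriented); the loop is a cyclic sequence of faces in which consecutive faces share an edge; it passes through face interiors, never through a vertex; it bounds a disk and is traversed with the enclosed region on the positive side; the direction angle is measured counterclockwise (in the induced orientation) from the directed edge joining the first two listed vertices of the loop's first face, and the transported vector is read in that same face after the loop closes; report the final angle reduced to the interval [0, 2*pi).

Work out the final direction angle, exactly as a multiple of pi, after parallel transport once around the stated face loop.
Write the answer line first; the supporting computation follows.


Answer: final direction angle = (5/12)*pi

enclosed vertex P1: corner angles sum to 2*pi, defect = 2*pi - 2*pi = 0
enclosed vertex P4: corner angles sum to 2*pi, defect = 2*pi - 2*pi = 0
summing the enclosed defects onto the initial angle, mod 2*pi in the induced orientation:
final angle = (5/12)*pi + 0 = (5/12)*pi (mod 2*pi)


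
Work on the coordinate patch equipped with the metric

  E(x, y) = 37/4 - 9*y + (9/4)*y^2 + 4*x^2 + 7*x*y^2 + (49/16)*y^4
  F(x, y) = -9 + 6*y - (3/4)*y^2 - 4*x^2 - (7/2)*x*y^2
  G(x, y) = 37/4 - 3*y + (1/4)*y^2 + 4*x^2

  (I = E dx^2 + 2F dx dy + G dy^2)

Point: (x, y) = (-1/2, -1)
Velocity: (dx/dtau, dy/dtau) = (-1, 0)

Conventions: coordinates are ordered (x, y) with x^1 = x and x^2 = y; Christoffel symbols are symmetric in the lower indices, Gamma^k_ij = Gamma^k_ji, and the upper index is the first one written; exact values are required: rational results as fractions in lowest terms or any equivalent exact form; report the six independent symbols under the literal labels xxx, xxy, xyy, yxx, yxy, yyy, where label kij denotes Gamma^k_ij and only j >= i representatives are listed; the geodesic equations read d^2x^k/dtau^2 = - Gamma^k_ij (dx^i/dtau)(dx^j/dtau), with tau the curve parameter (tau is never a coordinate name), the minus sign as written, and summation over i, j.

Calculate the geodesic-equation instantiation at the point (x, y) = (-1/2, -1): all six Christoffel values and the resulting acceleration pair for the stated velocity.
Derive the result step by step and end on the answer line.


E = 337/16, F = -15, G = 27/2 at the point
E_x = 3, E_y = -75/4, F_x = 1/2, F_y = 4, G_x = -4, G_y = -7/2
EG - F^2 = 1899/32;  g^inv = (32/1899) * [[27/2, 15], [15, 337/16]]
first-kind symbols [ij,l] = (1/2)(d_i g_jl + d_j g_il - d_l g_ij): [xx,x] = E_x/2 = 3/2, [xx,y] = F_x - E_y/2 = 79/8, [xy,x] = E_y/2 = -75/8, [xy,y] = G_x/2 = -2, [yy,x] = F_y - G_x/2 = 6, [yy,y] = G_y/2 = -7/4
Gamma^x_ij = (G*[ij,x] - F*[ij,y])/(EG - F^2), Gamma^y_ij = (E*[ij,y] - F*[ij,x])/(EG - F^2)
Gamma_xxx = 1796/633, Gamma_xxy = -1670/633, Gamma_xyy = 584/633, Gamma_yxx = 29503/7596, Gamma_yxy = -5848/1899, Gamma_yyy = 3401/3798
d^2x/dtau^2 = -(Gamma_xxx*(-1)^2 + 2*Gamma_xxy*(-1)*(0) + Gamma_xyy*(0)^2) = -1796/633
d^2y/dtau^2 = -(Gamma_yxx*(-1)^2 + 2*Gamma_yxy*(-1)*(0) + Gamma_yyy*(0)^2) = -29503/7596

Answer: Gamma_xxx = 1796/633, Gamma_xxy = -1670/633, Gamma_xyy = 584/633, Gamma_yxx = 29503/7596, Gamma_yxy = -5848/1899, Gamma_yyy = 3401/3798; accelerations (d^2x/dtau^2, d^2y/dtau^2) = (-1796/633, -29503/7596)


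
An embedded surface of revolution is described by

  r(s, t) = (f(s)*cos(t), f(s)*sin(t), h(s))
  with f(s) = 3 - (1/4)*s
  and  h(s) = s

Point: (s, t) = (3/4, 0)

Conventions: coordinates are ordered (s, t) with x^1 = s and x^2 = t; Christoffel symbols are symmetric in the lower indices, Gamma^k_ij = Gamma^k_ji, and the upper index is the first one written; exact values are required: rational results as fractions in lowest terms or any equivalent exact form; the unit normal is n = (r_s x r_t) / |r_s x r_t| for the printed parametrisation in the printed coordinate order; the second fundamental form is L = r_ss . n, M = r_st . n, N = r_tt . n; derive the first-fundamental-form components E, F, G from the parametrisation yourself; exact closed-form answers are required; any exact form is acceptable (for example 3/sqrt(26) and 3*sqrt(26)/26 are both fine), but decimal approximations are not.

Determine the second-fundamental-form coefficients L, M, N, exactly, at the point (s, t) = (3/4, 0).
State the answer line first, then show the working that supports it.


Answer: L = 0, M = 0, N = 45*sqrt(17)/68

f = 45/16, f' = -1/4, f'' = 0, h' = 1, h'' = 0
E = 17/16, F = 0, G = 2025/256; answer radicand W^2 = 17/16
unnormalised second-form numerators: l = 0, m = 0, n = 45/16; L = l/sqrt(17/16), and similarly M = m/sqrt(W^2), N = n/sqrt(W^2)


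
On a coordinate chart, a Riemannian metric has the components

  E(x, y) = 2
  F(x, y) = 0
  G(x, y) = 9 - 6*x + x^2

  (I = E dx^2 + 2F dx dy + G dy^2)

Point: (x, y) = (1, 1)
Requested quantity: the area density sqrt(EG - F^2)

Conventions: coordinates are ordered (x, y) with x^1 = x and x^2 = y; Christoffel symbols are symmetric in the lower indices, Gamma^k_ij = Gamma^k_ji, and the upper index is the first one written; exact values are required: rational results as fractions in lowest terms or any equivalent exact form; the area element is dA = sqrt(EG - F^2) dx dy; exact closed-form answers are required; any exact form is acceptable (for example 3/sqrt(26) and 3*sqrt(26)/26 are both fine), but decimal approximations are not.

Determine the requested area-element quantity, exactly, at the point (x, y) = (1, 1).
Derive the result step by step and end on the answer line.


E = 2, F = 0, G = 4; EG - F^2 = 8

Answer: sqrt(EG - F^2) = 2*sqrt(2)


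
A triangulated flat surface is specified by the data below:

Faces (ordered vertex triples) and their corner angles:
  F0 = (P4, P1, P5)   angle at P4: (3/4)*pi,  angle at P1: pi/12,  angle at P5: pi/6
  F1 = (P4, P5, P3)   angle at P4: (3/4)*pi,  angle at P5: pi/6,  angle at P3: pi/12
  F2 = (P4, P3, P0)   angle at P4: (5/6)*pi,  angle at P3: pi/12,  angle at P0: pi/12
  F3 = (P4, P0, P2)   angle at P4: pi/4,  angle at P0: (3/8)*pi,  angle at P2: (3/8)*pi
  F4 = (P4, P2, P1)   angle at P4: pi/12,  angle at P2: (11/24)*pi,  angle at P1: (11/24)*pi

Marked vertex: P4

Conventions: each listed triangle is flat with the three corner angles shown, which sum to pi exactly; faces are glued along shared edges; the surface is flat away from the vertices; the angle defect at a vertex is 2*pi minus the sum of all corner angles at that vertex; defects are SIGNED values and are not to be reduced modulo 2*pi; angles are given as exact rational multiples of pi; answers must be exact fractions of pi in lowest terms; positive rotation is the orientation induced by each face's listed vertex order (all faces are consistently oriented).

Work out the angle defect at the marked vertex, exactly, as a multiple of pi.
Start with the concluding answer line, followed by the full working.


Answer: defect(P4) = (-2/3)*pi

Sum of corner angles at P4: (8/3)*pi
defect = 2*pi - (8/3)*pi


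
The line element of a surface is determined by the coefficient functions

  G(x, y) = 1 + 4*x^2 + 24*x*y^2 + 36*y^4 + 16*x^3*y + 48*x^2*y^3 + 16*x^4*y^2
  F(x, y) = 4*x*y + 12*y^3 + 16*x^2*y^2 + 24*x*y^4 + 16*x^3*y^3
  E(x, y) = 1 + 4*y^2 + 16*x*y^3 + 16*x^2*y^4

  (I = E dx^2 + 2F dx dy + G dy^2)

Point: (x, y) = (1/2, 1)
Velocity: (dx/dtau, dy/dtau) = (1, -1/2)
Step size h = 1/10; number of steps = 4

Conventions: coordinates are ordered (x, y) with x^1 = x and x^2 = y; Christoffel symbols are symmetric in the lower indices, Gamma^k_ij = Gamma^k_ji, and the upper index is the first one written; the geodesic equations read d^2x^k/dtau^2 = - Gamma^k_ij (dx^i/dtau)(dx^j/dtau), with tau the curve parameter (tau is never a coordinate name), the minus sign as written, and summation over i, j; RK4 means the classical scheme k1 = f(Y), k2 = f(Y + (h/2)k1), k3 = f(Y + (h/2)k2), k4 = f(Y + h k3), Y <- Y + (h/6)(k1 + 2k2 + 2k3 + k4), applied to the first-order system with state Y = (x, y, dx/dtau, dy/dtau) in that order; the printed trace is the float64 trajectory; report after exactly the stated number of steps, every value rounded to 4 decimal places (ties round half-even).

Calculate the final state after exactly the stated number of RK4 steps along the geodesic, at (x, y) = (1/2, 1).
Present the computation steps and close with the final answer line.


f(Y) = (dx/dtau, dy/dtau, -Gamma^x_ij Y'^i Y'^j, -Gamma^y_ij Y'^i Y'^j) with the Gammas evaluated at the stage position; h = 0.100000; intermediate values shown to 6 dp
step 0: x = 0.5000, y = 1.0000, dx/dtau = 1.0000, dy/dtau = -0.5000
step 1:
  k1: at (x, y) = (0.500000, 1.000000), (dx/dtau, dy/dtau) = (1.000000, -0.500000); Gamma_xxx = 0.197531, Gamma_xxy = 0.296296, Gamma_xyy = 0.641975, Gamma_yxx = 0.395062, Gamma_yxy = 0.592593, Gamma_yyy = 1.283951; k1 = (1.000000, -0.500000, -0.061728, -0.123457)
  k2: at (x, y) = (0.550000, 0.975000), (dx/dtau, dy/dtau) = (0.996914, -0.506173); Gamma_xxx = 0.189559, Gamma_xxy = 0.313563, Gamma_xyy = 0.643577, Gamma_yxx = 0.374462, Gamma_yxy = 0.619426, Gamma_yyy = 1.271349; k2 = (0.996914, -0.506173, -0.036827, -0.072750)
  k3: at (x, y) = (0.549846, 0.974691), (dx/dtau, dy/dtau) = (0.998159, -0.503638); Gamma_xxx = 0.189553, Gamma_xxy = 0.313624, Gamma_xyy = 0.643747, Gamma_yxx = 0.374452, Gamma_yxy = 0.619550, Gamma_yyy = 1.271690; k3 = (0.998159, -0.503638, -0.036818, -0.072732)
  k4: at (x, y) = (0.599816, 0.949636), (dx/dtau, dy/dtau) = (0.996318, -0.507273); Gamma_xxx = 0.180622, Gamma_xxy = 0.328315, Gamma_xyy = 0.642662, Gamma_yxx = 0.354630, Gamma_yxy = 0.644608, Gamma_yyy = 1.261792; k4 = (0.996318, -0.507273, -0.012803, -0.025138)
  Y <- Y + (h/6)(k1 + 2k2 + 2k3 + k4): x = 0.5998, y = 0.9496, dx/dtau = 0.9963, dy/dtau = -0.5073
step 2:
  k1: at (x, y) = (0.599774, 0.949552), (dx/dtau, dy/dtau) = (0.996303, -0.507326); Gamma_xxx = 0.180619, Gamma_xxy = 0.328333, Gamma_xyy = 0.642707, Gamma_yxx = 0.354626, Gamma_yxy = 0.644645, Gamma_yyy = 1.261884; k1 = (0.996303, -0.507326, -0.012794, -0.025119)
  k2: at (x, y) = (0.649590, 0.924185), (dx/dtau, dy/dtau) = (0.995663, -0.508582); Gamma_xxx = 0.170964, Gamma_xxy = 0.340415, Gamma_xyy = 0.639428, Gamma_yxx = 0.335557, Gamma_yxy = 0.668146, Gamma_yyy = 1.255031; k2 = (0.995663, -0.508582, 0.009881, 0.019393)
  k3: at (x, y) = (0.649558, 0.924123), (dx/dtau, dy/dtau) = (0.996797, -0.506356); Gamma_xxx = 0.170961, Gamma_xxy = 0.340429, Gamma_xyy = 0.639460, Gamma_yxx = 0.335554, Gamma_yxy = 0.668176, Gamma_yyy = 1.255099; k3 = (0.996797, -0.506356, 0.009829, 0.019291)
  k4: at (x, y) = (0.699454, 0.898916), (dx/dtau, dy/dtau) = (0.997286, -0.505397); Gamma_xxx = 0.160814, Gamma_xxy = 0.349770, Gamma_xyy = 0.634060, Gamma_yxx = 0.317236, Gamma_yxy = 0.689984, Gamma_yyy = 1.250798; k4 = (0.997286, -0.505397, 0.030687, 0.060537)
  Y <- Y + (h/6)(k1 + 2k2 + 2k3 + k4): x = 0.6994, y = 0.8988, dx/dtau = 0.9973, dy/dtau = -0.5054
step 3:
  k1: at (x, y) = (0.699416, 0.898842), (dx/dtau, dy/dtau) = (0.997258, -0.505446); Gamma_xxx = 0.160811, Gamma_xxy = 0.349786, Gamma_xyy = 0.634096, Gamma_yxx = 0.317231, Gamma_yxy = 0.690021, Gamma_yyy = 1.250878; k1 = (0.997258, -0.505446, 0.030700, 0.060561)
  k2: at (x, y) = (0.749279, 0.873569), (dx/dtau, dy/dtau) = (0.998793, -0.502418); Gamma_xxx = 0.150359, Gamma_xxy = 0.356448, Gamma_xyy = 0.626978, Gamma_yxx = 0.299616, Gamma_yxy = 0.710283, Gamma_yyy = 1.249361; k2 = (0.998793, -0.502418, 0.049479, 0.098595)
  k3: at (x, y) = (0.749356, 0.873721), (dx/dtau, dy/dtau) = (0.999732, -0.500516); Gamma_xxx = 0.150368, Gamma_xxy = 0.356416, Gamma_xyy = 0.626909, Gamma_yxx = 0.299627, Gamma_yxy = 0.710205, Gamma_yyy = 1.249197; k3 = (0.999732, -0.500516, 0.049350, 0.098337)
  k4: at (x, y) = (0.799389, 0.848790), (dx/dtau, dy/dtau) = (1.002193, -0.495613); Gamma_xxx = 0.139809, Gamma_xxy = 0.360373, Gamma_xyy = 0.618154, Gamma_yxx = 0.282712, Gamma_yxy = 0.728721, Gamma_yyy = 1.249988; k4 = (1.002193, -0.495613, 0.065733, 0.132921)
  Y <- Y + (h/6)(k1 + 2k2 + 2k3 + k4): x = 0.7994, y = 0.8487, dx/dtau = 1.0022, dy/dtau = -0.4957
step 4:
  k1: at (x, y) = (0.799358, 0.848726), (dx/dtau, dy/dtau) = (1.002160, -0.495657); Gamma_xxx = 0.139804, Gamma_xxy = 0.360386, Gamma_xyy = 0.618181, Gamma_yxx = 0.282706, Gamma_yxy = 0.728755, Gamma_yyy = 1.250057; k1 = (1.002160, -0.495657, 0.065746, 0.132948)
  k2: at (x, y) = (0.849466, 0.823943), (dx/dtau, dy/dtau) = (1.005447, -0.489010); Gamma_xxx = 0.129278, Gamma_xxy = 0.361778, Gamma_xyy = 0.608115, Gamma_yxx = 0.266439, Gamma_yxy = 0.745618, Gamma_yyy = 1.253313; k2 = (1.005447, -0.489010, 0.079645, 0.164146)
  k3: at (x, y) = (0.849630, 0.824276), (dx/dtau, dy/dtau) = (1.006142, -0.487450); Gamma_xxx = 0.129303, Gamma_xxy = 0.361717, Gamma_xyy = 0.607987, Gamma_yxx = 0.266471, Gamma_yxy = 0.745434, Gamma_yyy = 1.252953; k3 = (1.006142, -0.487450, 0.079445, 0.163721)
  k4: at (x, y) = (0.899972, 0.799981), (dx/dtau, dy/dtau) = (1.010104, -0.479285); Gamma_xxx = 0.118970, Gamma_xxy = 0.360630, Gamma_xyy = 0.596717, Gamma_yxx = 0.250861, Gamma_yxy = 0.760427, Gamma_yyy = 1.258241; k4 = (1.010104, -0.479285, 0.090721, 0.191296)
  Y <- Y + (h/6)(k1 + 2k2 + 2k3 + k4): x = 0.8999, y = 0.7999, dx/dtau = 1.0101, dy/dtau = -0.4793

Answer: x = 0.8999, y = 0.7999, dx/dtau = 1.0101, dy/dtau = -0.4793


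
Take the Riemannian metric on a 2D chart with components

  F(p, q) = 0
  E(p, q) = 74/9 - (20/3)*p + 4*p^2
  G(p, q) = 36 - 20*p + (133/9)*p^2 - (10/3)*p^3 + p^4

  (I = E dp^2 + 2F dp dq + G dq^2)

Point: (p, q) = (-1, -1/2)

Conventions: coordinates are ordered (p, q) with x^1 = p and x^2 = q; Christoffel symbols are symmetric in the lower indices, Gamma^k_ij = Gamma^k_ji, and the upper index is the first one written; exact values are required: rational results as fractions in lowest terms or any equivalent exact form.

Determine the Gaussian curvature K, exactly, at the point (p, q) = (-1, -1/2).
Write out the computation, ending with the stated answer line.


E = 170/9, F = 0, G = 676/9, EG - F^2 = 114920/81 at the point
E_p = -44/3, E_q = 0, F_p = 0, F_q = 0, G_p = -572/9, G_q = 0
E_qq = 0, F_pq = 0, G_pp = 554/9
By Brioschi, K is (det M1 - det M2) divided by (EG - F^2) squared.
M1 = [[-E_qq/2 + F_pq - G_pp/2, E_p/2, F_p - E_q/2], [F_q - G_p/2, E, F], [G_q/2, F, G]] = [[-277/9, -22/3, 0], [286/9, 170/9, 0], [0, 0, 676/9]]; det M1 = -19072664/729
M2 = [[0, E_q/2, G_p/2], [E_q/2, E, F], [G_p/2, F, G]] = [[0, 0, -286/9], [0, 170/9, 0], [-286/9, 0, 676/9]]; det M2 = -13905320/729
det M1 - det M2 = -1722448/243; K = -1722448/243 / (114920/81)^2 = -1323/375700

Answer: K = -1323/375700


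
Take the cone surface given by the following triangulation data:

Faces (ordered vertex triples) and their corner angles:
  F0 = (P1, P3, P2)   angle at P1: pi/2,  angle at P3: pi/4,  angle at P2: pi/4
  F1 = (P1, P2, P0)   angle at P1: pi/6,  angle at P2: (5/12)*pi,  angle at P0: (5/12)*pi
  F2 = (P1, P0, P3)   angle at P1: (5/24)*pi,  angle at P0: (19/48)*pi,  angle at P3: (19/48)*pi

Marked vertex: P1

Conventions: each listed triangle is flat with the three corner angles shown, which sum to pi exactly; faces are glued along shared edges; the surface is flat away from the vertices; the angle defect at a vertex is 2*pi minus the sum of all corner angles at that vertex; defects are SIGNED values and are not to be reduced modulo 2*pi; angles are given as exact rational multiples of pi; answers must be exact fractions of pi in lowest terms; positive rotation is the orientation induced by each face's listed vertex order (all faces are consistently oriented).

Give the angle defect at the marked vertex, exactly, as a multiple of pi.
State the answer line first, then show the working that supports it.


Answer: defect(P1) = (9/8)*pi

Sum of corner angles at P1: (7/8)*pi
defect = 2*pi - (7/8)*pi


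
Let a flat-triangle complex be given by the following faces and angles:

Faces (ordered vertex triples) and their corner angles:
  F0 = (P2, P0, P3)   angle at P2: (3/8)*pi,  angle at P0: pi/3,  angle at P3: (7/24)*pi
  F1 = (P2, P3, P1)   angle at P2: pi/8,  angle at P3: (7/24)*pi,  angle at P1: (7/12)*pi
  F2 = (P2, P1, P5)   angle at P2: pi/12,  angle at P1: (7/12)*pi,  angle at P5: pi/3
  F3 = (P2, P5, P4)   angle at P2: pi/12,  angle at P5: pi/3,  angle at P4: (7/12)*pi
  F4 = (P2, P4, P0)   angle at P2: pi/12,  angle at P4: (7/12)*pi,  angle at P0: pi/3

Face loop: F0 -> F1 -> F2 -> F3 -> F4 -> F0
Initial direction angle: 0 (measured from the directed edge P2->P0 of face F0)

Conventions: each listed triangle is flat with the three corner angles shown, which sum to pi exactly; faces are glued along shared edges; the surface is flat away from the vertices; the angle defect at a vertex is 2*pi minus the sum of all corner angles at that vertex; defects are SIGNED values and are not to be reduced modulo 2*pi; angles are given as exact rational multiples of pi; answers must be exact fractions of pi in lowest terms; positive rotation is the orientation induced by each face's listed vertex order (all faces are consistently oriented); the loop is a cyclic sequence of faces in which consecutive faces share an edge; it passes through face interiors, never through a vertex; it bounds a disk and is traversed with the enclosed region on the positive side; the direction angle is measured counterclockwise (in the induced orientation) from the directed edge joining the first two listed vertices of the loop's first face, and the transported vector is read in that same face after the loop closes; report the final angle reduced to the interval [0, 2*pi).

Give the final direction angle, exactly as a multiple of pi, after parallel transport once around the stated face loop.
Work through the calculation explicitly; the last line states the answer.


enclosed vertex P2: corner angles sum to (3/4)*pi, defect = 2*pi - (3/4)*pi = (5/4)*pi
summing the enclosed defects onto the initial angle, mod 2*pi in the induced orientation:
final angle = 0 + (5/4)*pi = (5/4)*pi (mod 2*pi)

Answer: final direction angle = (5/4)*pi


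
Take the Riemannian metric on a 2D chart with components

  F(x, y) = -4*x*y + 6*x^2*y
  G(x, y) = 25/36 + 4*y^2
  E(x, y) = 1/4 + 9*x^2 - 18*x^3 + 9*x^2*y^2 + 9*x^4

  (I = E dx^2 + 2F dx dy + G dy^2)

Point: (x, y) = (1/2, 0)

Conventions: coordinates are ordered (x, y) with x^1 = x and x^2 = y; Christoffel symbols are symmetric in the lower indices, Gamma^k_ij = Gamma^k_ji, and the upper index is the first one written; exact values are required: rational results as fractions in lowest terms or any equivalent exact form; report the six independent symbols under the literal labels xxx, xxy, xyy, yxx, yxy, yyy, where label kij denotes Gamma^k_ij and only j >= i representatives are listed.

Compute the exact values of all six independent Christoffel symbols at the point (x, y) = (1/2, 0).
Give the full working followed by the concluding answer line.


E = 13/16, F = 0, G = 25/36 at the point
E_x = 0, E_y = 0, F_x = 0, F_y = -1/2, G_x = 0, G_y = 0
EG - F^2 = 325/576;  g^inv = (576/325) * [[25/36, 0], [0, 13/16]]
first-kind symbols [ij,l] = (1/2)(d_i g_jl + d_j g_il - d_l g_ij): [xx,x] = E_x/2 = 0, [xx,y] = F_x - E_y/2 = 0, [xy,x] = E_y/2 = 0, [xy,y] = G_x/2 = 0, [yy,x] = F_y - G_x/2 = -1/2, [yy,y] = G_y/2 = 0
Gamma^x_ij = (G*[ij,x] - F*[ij,y])/(EG - F^2), Gamma^y_ij = (E*[ij,y] - F*[ij,x])/(EG - F^2)

Answer: Gamma_xxx = 0, Gamma_xxy = 0, Gamma_xyy = -8/13, Gamma_yxx = 0, Gamma_yxy = 0, Gamma_yyy = 0
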